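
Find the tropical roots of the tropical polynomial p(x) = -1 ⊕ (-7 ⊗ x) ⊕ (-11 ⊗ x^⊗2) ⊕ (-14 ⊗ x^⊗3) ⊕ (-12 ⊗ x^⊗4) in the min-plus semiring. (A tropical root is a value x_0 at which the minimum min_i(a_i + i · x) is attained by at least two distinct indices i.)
Roots: {-2, 3, 4, 6}

Each tropical root is a break point of the lower envelope of the lines y = a_i + i · x (there are 5 lines, with slopes 0, 1, ..., 4). Only the lines that attain the minimum somewhere contribute to roots; other lines are dominated. Here the surviving (envelope) indices are i = 4, i = 3, i = 2, i = 1, i = 0.
Intersections between consecutive envelope lines give the roots: for adjacent envelope indices i < j the intersection is x = (a_i − a_j) / (j − i). Reading off the sorted break points: {-2, 3, 4, 6}.
Verification: at each break x_0, at least two indices attain the minimum of min_i(a_i + i · x_0).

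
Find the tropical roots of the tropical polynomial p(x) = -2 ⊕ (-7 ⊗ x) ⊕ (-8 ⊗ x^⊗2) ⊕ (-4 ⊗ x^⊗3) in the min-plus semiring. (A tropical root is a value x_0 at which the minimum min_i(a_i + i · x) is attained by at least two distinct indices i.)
Roots: {-4, 1, 5}

Each tropical root is a break point of the lower envelope of the lines y = a_i + i · x (there are 4 lines, with slopes 0, 1, ..., 3). Only the lines that attain the minimum somewhere contribute to roots; other lines are dominated. Here the surviving (envelope) indices are i = 3, i = 2, i = 1, i = 0.
Intersections between consecutive envelope lines give the roots: for adjacent envelope indices i < j the intersection is x = (a_i − a_j) / (j − i). Reading off the sorted break points: {-4, 1, 5}.
Verification: at each break x_0, at least two indices attain the minimum of min_i(a_i + i · x_0).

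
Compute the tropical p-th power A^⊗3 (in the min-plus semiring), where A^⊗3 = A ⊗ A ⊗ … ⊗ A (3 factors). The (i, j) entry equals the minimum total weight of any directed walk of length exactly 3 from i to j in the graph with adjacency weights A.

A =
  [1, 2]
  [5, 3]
A^⊗3 =
  [3, 4]
  [7, 8]

Each entry (A^⊗3)_ij equals the minimum over all length-3 walks i = v_0 → v_1 → … → v_3 = j of Σ_t A[v_t][v_{t+1}]. For example, for (i, j) = (0, 1) we minimise over 4 possible intermediate vertex sequences; the minimum is 4, attained along the walk 0 → 0 → 0 → 1.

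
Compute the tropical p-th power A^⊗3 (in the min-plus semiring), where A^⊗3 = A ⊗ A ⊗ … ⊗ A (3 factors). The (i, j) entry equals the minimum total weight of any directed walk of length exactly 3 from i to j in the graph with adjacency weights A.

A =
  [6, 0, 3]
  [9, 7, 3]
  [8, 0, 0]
A^⊗3 =
  [11, 3, 3]
  [11, 3, 3]
  [8, 0, 0]

Each entry (A^⊗3)_ij equals the minimum over all length-3 walks i = v_0 → v_1 → … → v_3 = j of Σ_t A[v_t][v_{t+1}]. For example, for (i, j) = (0, 2) we minimise over 9 possible intermediate vertex sequences; the minimum is 3, attained along the walk 0 → 1 → 2 → 2.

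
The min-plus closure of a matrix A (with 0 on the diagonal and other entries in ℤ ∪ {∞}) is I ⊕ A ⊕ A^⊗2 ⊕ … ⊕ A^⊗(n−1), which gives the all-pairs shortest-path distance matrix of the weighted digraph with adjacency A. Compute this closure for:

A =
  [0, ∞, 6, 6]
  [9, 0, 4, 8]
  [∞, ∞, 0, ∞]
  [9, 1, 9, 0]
Closure =
  [0, 7, 6, 6]
  [9, 0, 4, 8]
  [∞, ∞, 0, ∞]
  [9, 1, 5, 0]

This is the Floyd-Warshall all-pairs shortest-path computation. For each intermediate vertex k = 0, 1, …, 3, update dist[i][j] ← min(dist[i][j], dist[i][k] + dist[k][j]). The final matrix gives, for each (i, j), the minimum total weight of any directed path from i to j (possibly empty when i = j).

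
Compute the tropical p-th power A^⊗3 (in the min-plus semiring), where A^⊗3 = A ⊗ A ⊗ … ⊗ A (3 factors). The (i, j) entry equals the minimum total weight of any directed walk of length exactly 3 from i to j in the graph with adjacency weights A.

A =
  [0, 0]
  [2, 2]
A^⊗3 =
  [0, 0]
  [2, 2]

Each entry (A^⊗3)_ij equals the minimum over all length-3 walks i = v_0 → v_1 → … → v_3 = j of Σ_t A[v_t][v_{t+1}]. For example, for (i, j) = (0, 1) we minimise over 4 possible intermediate vertex sequences; the minimum is 0, attained along the walk 0 → 0 → 0 → 1.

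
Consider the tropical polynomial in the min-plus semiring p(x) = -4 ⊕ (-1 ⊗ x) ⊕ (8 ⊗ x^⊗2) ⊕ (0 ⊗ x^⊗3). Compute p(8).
p(8) = -4

A tropical monomial a ⊗ x^⊗i evaluates to a + i · x. Evaluating each term at x = 8:
  Term 0 contributes -4 + 0 · 8 = -4
  Term 1 contributes -1 + 1 · 8 = 7
  Term 2 contributes 8 + 2 · 8 = 24
  Term 3 contributes 0 + 3 · 8 = 24
p(8) = ⊕ of these = min[-4, 7, 24, 24] = -4.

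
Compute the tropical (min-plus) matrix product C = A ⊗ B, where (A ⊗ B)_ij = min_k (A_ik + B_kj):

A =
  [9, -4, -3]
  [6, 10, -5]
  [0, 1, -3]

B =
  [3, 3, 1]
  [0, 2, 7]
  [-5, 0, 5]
A ⊗ B =
  [-8, -3, 2]
  [-10, -5, 0]
  [-8, -3, 1]

Apply the min-plus product entry-by-entry:
  C[0][0] = min over k of (A[0][0] + B[0][0] = 9 + 3 = 12, A[0][1] + B[1][0] = -4 + 0 = -4, A[0][2] + B[2][0] = -3 + -5 = -8) = -8 (attained at k = 2)
  C[0][1] = min over k of (A[0][0] + B[0][1] = 9 + 3 = 12, A[0][1] + B[1][1] = -4 + 2 = -2, A[0][2] + B[2][1] = -3 + 0 = -3) = -3 (attained at k = 2)
  C[0][2] = min over k of (A[0][0] + B[0][2] = 9 + 1 = 10, A[0][1] + B[1][2] = -4 + 7 = 3, A[0][2] + B[2][2] = -3 + 5 = 2) = 2 (attained at k = 2)
  C[1][0] = min over k of (A[1][0] + B[0][0] = 6 + 3 = 9, A[1][1] + B[1][0] = 10 + 0 = 10, A[1][2] + B[2][0] = -5 + -5 = -10) = -10 (attained at k = 2)
  C[1][1] = min over k of (A[1][0] + B[0][1] = 6 + 3 = 9, A[1][1] + B[1][1] = 10 + 2 = 12, A[1][2] + B[2][1] = -5 + 0 = -5) = -5 (attained at k = 2)
  C[1][2] = min over k of (A[1][0] + B[0][2] = 6 + 1 = 7, A[1][1] + B[1][2] = 10 + 7 = 17, A[1][2] + B[2][2] = -5 + 5 = 0) = 0 (attained at k = 2)
  C[2][0] = min over k of (A[2][0] + B[0][0] = 0 + 3 = 3, A[2][1] + B[1][0] = 1 + 0 = 1, A[2][2] + B[2][0] = -3 + -5 = -8) = -8 (attained at k = 2)
  C[2][1] = min over k of (A[2][0] + B[0][1] = 0 + 3 = 3, A[2][1] + B[1][1] = 1 + 2 = 3, A[2][2] + B[2][1] = -3 + 0 = -3) = -3 (attained at k = 2)
  C[2][2] = min over k of (A[2][0] + B[0][2] = 0 + 1 = 1, A[2][1] + B[1][2] = 1 + 7 = 8, A[2][2] + B[2][2] = -3 + 5 = 2) = 1 (attained at k = 0)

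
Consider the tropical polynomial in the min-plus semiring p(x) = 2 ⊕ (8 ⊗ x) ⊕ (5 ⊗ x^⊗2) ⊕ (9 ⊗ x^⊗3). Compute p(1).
p(1) = 2

A tropical monomial a ⊗ x^⊗i evaluates to a + i · x. Evaluating each term at x = 1:
  Term 0 contributes 2 + 0 · 1 = 2
  Term 1 contributes 8 + 1 · 1 = 9
  Term 2 contributes 5 + 2 · 1 = 7
  Term 3 contributes 9 + 3 · 1 = 12
p(1) = ⊕ of these = min[2, 9, 7, 12] = 2.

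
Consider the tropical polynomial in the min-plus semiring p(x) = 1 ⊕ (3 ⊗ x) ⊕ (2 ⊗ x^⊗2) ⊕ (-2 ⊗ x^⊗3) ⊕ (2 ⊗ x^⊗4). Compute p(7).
p(7) = 1

A tropical monomial a ⊗ x^⊗i evaluates to a + i · x. Evaluating each term at x = 7:
  Term 0 contributes 1 + 0 · 7 = 1
  Term 1 contributes 3 + 1 · 7 = 10
  Term 2 contributes 2 + 2 · 7 = 16
  Term 3 contributes -2 + 3 · 7 = 19
  Term 4 contributes 2 + 4 · 7 = 30
p(7) = ⊕ of these = min[1, 10, 16, 19, 30] = 1.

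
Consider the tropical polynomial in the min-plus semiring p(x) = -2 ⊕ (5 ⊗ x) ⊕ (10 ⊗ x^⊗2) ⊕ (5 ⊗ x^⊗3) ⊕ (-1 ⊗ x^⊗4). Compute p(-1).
p(-1) = -5

A tropical monomial a ⊗ x^⊗i evaluates to a + i · x. Evaluating each term at x = -1:
  Term 0 contributes -2 + 0 · -1 = -2
  Term 1 contributes 5 + 1 · -1 = 4
  Term 2 contributes 10 + 2 · -1 = 8
  Term 3 contributes 5 + 3 · -1 = 2
  Term 4 contributes -1 + 4 · -1 = -5
p(-1) = ⊕ of these = min[-2, 4, 8, 2, -5] = -5.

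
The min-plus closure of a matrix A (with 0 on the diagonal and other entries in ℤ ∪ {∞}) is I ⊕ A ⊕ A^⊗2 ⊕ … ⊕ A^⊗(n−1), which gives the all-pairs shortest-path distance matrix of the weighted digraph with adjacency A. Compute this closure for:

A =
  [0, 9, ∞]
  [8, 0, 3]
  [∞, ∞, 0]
Closure =
  [0, 9, 12]
  [8, 0, 3]
  [∞, ∞, 0]

This is the Floyd-Warshall all-pairs shortest-path computation. For each intermediate vertex k = 0, 1, …, 2, update dist[i][j] ← min(dist[i][j], dist[i][k] + dist[k][j]). The final matrix gives, for each (i, j), the minimum total weight of any directed path from i to j (possibly empty when i = j).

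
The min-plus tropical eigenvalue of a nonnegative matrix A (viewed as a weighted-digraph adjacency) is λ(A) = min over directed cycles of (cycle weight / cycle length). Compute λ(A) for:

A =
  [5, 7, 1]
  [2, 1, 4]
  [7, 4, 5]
λ(A) = 1

Enumerate directed cycles and compute their means (weight / length). Sample:
  cycle 0 → 0: weight = 5, length = 1, mean = 5/1 ≈ 5.000
  cycle 1 → 1: weight = 1, length = 1, mean = 1/1 ≈ 1.000
  cycle 2 → 2: weight = 5, length = 1, mean = 5/1 ≈ 5.000
  cycle 0 → 1 → 0: weight = 9, length = 2, mean = 9/2 ≈ 4.500
  cycle 0 → 2 → 0: weight = 8, length = 2, mean = 8/2 ≈ 4.000
  cycle 1 → 0 → 1: weight = 9, length = 2, mean = 9/2 ≈ 4.500
Minimum mean = 1.000, attained e.g. along the cycle 1 → 1 with weight 1 and length 1. So λ(A) = 1/1 = 1.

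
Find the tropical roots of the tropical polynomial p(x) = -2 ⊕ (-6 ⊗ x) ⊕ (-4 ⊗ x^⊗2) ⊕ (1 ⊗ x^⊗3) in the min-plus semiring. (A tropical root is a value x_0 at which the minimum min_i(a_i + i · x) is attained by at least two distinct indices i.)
Roots: {-5, -2, 4}

Each tropical root is a break point of the lower envelope of the lines y = a_i + i · x (there are 4 lines, with slopes 0, 1, ..., 3). Only the lines that attain the minimum somewhere contribute to roots; other lines are dominated. Here the surviving (envelope) indices are i = 3, i = 2, i = 1, i = 0.
Intersections between consecutive envelope lines give the roots: for adjacent envelope indices i < j the intersection is x = (a_i − a_j) / (j − i). Reading off the sorted break points: {-5, -2, 4}.
Verification: at each break x_0, at least two indices attain the minimum of min_i(a_i + i · x_0).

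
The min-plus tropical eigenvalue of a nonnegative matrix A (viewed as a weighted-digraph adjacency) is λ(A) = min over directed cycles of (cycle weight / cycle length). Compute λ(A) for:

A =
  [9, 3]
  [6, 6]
λ(A) = 9/2

Enumerate directed cycles and compute their means (weight / length). Sample:
  cycle 0 → 0: weight = 9, length = 1, mean = 9/1 ≈ 9.000
  cycle 1 → 1: weight = 6, length = 1, mean = 6/1 ≈ 6.000
  cycle 0 → 1 → 0: weight = 9, length = 2, mean = 9/2 ≈ 4.500
  cycle 1 → 0 → 1: weight = 9, length = 2, mean = 9/2 ≈ 4.500
Minimum mean = 4.500, attained e.g. along the cycle 0 → 1 → 0 with weight 9 and length 2. So λ(A) = 9/2 = 9/2.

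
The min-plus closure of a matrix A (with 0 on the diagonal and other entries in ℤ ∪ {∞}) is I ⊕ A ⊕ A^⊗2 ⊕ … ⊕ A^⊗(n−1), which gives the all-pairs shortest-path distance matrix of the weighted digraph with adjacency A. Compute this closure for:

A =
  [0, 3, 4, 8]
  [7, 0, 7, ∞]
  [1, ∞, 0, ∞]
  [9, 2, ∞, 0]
Closure =
  [0, 3, 4, 8]
  [7, 0, 7, 15]
  [1, 4, 0, 9]
  [9, 2, 9, 0]

This is the Floyd-Warshall all-pairs shortest-path computation. For each intermediate vertex k = 0, 1, …, 3, update dist[i][j] ← min(dist[i][j], dist[i][k] + dist[k][j]). The final matrix gives, for each (i, j), the minimum total weight of any directed path from i to j (possibly empty when i = j).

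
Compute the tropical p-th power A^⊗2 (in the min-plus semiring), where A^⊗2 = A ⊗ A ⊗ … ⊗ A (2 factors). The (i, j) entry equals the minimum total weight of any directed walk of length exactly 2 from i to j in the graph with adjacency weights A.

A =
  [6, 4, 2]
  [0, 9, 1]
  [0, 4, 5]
A^⊗2 =
  [2, 6, 5]
  [1, 4, 2]
  [4, 4, 2]

Each entry (A^⊗2)_ij equals the minimum over all length-2 walks i = v_0 → v_1 → … → v_2 = j of Σ_t A[v_t][v_{t+1}]. For example, for (i, j) = (0, 2) we minimise over 3 possible intermediate vertex sequences; the minimum is 5, attained along the walk 0 → 1 → 2.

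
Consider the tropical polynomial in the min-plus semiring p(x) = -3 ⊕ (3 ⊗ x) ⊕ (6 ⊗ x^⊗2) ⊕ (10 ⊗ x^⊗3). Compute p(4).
p(4) = -3

A tropical monomial a ⊗ x^⊗i evaluates to a + i · x. Evaluating each term at x = 4:
  Term 0 contributes -3 + 0 · 4 = -3
  Term 1 contributes 3 + 1 · 4 = 7
  Term 2 contributes 6 + 2 · 4 = 14
  Term 3 contributes 10 + 3 · 4 = 22
p(4) = ⊕ of these = min[-3, 7, 14, 22] = -3.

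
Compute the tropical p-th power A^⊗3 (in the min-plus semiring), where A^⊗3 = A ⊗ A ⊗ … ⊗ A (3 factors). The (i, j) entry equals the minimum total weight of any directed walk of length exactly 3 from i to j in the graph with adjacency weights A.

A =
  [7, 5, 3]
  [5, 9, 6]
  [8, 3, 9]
A^⊗3 =
  [11, 13, 12]
  [14, 11, 15]
  [15, 12, 11]

Each entry (A^⊗3)_ij equals the minimum over all length-3 walks i = v_0 → v_1 → … → v_3 = j of Σ_t A[v_t][v_{t+1}]. For example, for (i, j) = (0, 2) we minimise over 9 possible intermediate vertex sequences; the minimum is 12, attained along the walk 0 → 2 → 1 → 2.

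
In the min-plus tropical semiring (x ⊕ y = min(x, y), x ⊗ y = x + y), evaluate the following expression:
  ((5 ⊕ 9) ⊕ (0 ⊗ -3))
((5 ⊕ 9) ⊕ (0 ⊗ -3)) = -3

Expand innermost to outermost. Recall ⊕ takes the minimum of its arguments and ⊗ takes their sum. Working out the expression ((5 ⊕ 9) ⊕ (0 ⊗ -3)) gives -3.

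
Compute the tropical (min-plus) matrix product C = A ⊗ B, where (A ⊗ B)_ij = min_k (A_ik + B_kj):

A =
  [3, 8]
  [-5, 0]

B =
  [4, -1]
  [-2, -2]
A ⊗ B =
  [6, 2]
  [-2, -6]

Apply the min-plus product entry-by-entry:
  C[0][0] = min over k of (A[0][0] + B[0][0] = 3 + 4 = 7, A[0][1] + B[1][0] = 8 + -2 = 6) = 6 (attained at k = 1)
  C[0][1] = min over k of (A[0][0] + B[0][1] = 3 + -1 = 2, A[0][1] + B[1][1] = 8 + -2 = 6) = 2 (attained at k = 0)
  C[1][0] = min over k of (A[1][0] + B[0][0] = -5 + 4 = -1, A[1][1] + B[1][0] = 0 + -2 = -2) = -2 (attained at k = 1)
  C[1][1] = min over k of (A[1][0] + B[0][1] = -5 + -1 = -6, A[1][1] + B[1][1] = 0 + -2 = -2) = -6 (attained at k = 0)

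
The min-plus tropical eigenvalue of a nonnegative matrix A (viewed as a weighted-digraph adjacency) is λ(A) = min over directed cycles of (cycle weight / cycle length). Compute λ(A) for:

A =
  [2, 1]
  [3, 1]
λ(A) = 1

Enumerate directed cycles and compute their means (weight / length). Sample:
  cycle 0 → 0: weight = 2, length = 1, mean = 2/1 ≈ 2.000
  cycle 1 → 1: weight = 1, length = 1, mean = 1/1 ≈ 1.000
  cycle 0 → 1 → 0: weight = 4, length = 2, mean = 4/2 ≈ 2.000
  cycle 1 → 0 → 1: weight = 4, length = 2, mean = 4/2 ≈ 2.000
Minimum mean = 1.000, attained e.g. along the cycle 1 → 1 with weight 1 and length 1. So λ(A) = 1/1 = 1.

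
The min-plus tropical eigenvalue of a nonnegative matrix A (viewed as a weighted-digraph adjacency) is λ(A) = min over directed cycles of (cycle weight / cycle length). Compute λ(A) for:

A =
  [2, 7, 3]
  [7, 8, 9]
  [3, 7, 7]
λ(A) = 2

Enumerate directed cycles and compute their means (weight / length). Sample:
  cycle 0 → 0: weight = 2, length = 1, mean = 2/1 ≈ 2.000
  cycle 1 → 1: weight = 8, length = 1, mean = 8/1 ≈ 8.000
  cycle 2 → 2: weight = 7, length = 1, mean = 7/1 ≈ 7.000
  cycle 0 → 1 → 0: weight = 14, length = 2, mean = 14/2 ≈ 7.000
  cycle 0 → 2 → 0: weight = 6, length = 2, mean = 6/2 ≈ 3.000
  cycle 1 → 0 → 1: weight = 14, length = 2, mean = 14/2 ≈ 7.000
Minimum mean = 2.000, attained e.g. along the cycle 0 → 0 with weight 2 and length 1. So λ(A) = 2/1 = 2.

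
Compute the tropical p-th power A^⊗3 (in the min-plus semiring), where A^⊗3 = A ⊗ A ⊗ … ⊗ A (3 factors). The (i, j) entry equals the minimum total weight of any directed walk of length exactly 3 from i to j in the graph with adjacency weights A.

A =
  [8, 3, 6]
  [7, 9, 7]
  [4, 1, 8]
A^⊗3 =
  [14, 11, 14]
  [15, 14, 15]
  [12, 9, 14]

Each entry (A^⊗3)_ij equals the minimum over all length-3 walks i = v_0 → v_1 → … → v_3 = j of Σ_t A[v_t][v_{t+1}]. For example, for (i, j) = (0, 2) we minimise over 9 possible intermediate vertex sequences; the minimum is 14, attained along the walk 0 → 2 → 1 → 2.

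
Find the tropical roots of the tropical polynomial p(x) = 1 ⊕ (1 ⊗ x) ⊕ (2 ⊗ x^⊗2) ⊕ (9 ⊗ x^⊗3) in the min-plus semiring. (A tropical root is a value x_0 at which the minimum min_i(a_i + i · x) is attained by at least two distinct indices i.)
Roots: {-7, -1, 0}

Each tropical root is a break point of the lower envelope of the lines y = a_i + i · x (there are 4 lines, with slopes 0, 1, ..., 3). Only the lines that attain the minimum somewhere contribute to roots; other lines are dominated. Here the surviving (envelope) indices are i = 3, i = 2, i = 1, i = 0.
Intersections between consecutive envelope lines give the roots: for adjacent envelope indices i < j the intersection is x = (a_i − a_j) / (j − i). Reading off the sorted break points: {-7, -1, 0}.
Verification: at each break x_0, at least two indices attain the minimum of min_i(a_i + i · x_0).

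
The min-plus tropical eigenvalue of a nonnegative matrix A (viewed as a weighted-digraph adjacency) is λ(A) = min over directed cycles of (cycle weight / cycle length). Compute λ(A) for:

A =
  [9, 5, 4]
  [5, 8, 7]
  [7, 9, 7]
λ(A) = 5

Enumerate directed cycles and compute their means (weight / length). Sample:
  cycle 0 → 0: weight = 9, length = 1, mean = 9/1 ≈ 9.000
  cycle 1 → 1: weight = 8, length = 1, mean = 8/1 ≈ 8.000
  cycle 2 → 2: weight = 7, length = 1, mean = 7/1 ≈ 7.000
  cycle 0 → 1 → 0: weight = 10, length = 2, mean = 10/2 ≈ 5.000
  cycle 0 → 2 → 0: weight = 11, length = 2, mean = 11/2 ≈ 5.500
  cycle 1 → 0 → 1: weight = 10, length = 2, mean = 10/2 ≈ 5.000
Minimum mean = 5.000, attained e.g. along the cycle 0 → 1 → 0 with weight 10 and length 2. So λ(A) = 10/2 = 5.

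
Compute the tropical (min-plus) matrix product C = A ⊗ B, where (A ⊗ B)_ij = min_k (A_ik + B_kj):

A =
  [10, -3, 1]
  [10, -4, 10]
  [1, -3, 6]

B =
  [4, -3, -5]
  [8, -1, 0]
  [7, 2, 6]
A ⊗ B =
  [5, -4, -3]
  [4, -5, -4]
  [5, -4, -4]

Apply the min-plus product entry-by-entry:
  C[0][0] = min over k of (A[0][0] + B[0][0] = 10 + 4 = 14, A[0][1] + B[1][0] = -3 + 8 = 5, A[0][2] + B[2][0] = 1 + 7 = 8) = 5 (attained at k = 1)
  C[0][1] = min over k of (A[0][0] + B[0][1] = 10 + -3 = 7, A[0][1] + B[1][1] = -3 + -1 = -4, A[0][2] + B[2][1] = 1 + 2 = 3) = -4 (attained at k = 1)
  C[0][2] = min over k of (A[0][0] + B[0][2] = 10 + -5 = 5, A[0][1] + B[1][2] = -3 + 0 = -3, A[0][2] + B[2][2] = 1 + 6 = 7) = -3 (attained at k = 1)
  C[1][0] = min over k of (A[1][0] + B[0][0] = 10 + 4 = 14, A[1][1] + B[1][0] = -4 + 8 = 4, A[1][2] + B[2][0] = 10 + 7 = 17) = 4 (attained at k = 1)
  C[1][1] = min over k of (A[1][0] + B[0][1] = 10 + -3 = 7, A[1][1] + B[1][1] = -4 + -1 = -5, A[1][2] + B[2][1] = 10 + 2 = 12) = -5 (attained at k = 1)
  C[1][2] = min over k of (A[1][0] + B[0][2] = 10 + -5 = 5, A[1][1] + B[1][2] = -4 + 0 = -4, A[1][2] + B[2][2] = 10 + 6 = 16) = -4 (attained at k = 1)
  C[2][0] = min over k of (A[2][0] + B[0][0] = 1 + 4 = 5, A[2][1] + B[1][0] = -3 + 8 = 5, A[2][2] + B[2][0] = 6 + 7 = 13) = 5 (attained at k = 0)
  C[2][1] = min over k of (A[2][0] + B[0][1] = 1 + -3 = -2, A[2][1] + B[1][1] = -3 + -1 = -4, A[2][2] + B[2][1] = 6 + 2 = 8) = -4 (attained at k = 1)
  C[2][2] = min over k of (A[2][0] + B[0][2] = 1 + -5 = -4, A[2][1] + B[1][2] = -3 + 0 = -3, A[2][2] + B[2][2] = 6 + 6 = 12) = -4 (attained at k = 0)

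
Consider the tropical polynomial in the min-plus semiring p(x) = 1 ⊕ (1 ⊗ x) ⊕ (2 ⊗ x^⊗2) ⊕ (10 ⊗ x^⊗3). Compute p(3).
p(3) = 1

A tropical monomial a ⊗ x^⊗i evaluates to a + i · x. Evaluating each term at x = 3:
  Term 0 contributes 1 + 0 · 3 = 1
  Term 1 contributes 1 + 1 · 3 = 4
  Term 2 contributes 2 + 2 · 3 = 8
  Term 3 contributes 10 + 3 · 3 = 19
p(3) = ⊕ of these = min[1, 4, 8, 19] = 1.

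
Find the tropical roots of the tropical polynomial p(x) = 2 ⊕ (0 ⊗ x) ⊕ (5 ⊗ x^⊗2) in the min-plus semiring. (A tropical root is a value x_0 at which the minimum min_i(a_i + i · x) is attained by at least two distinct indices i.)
Roots: {-5, 2}

Each tropical root is a break point of the lower envelope of the lines y = a_i + i · x (there are 3 lines, with slopes 0, 1, ..., 2). Only the lines that attain the minimum somewhere contribute to roots; other lines are dominated. Here the surviving (envelope) indices are i = 2, i = 1, i = 0.
Intersections between consecutive envelope lines give the roots: for adjacent envelope indices i < j the intersection is x = (a_i − a_j) / (j − i). Reading off the sorted break points: {-5, 2}.
Verification: at each break x_0, at least two indices attain the minimum of min_i(a_i + i · x_0).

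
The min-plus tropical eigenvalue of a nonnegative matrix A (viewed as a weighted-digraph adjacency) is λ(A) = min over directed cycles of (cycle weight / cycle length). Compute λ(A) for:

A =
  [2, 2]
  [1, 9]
λ(A) = 3/2

Enumerate directed cycles and compute their means (weight / length). Sample:
  cycle 0 → 0: weight = 2, length = 1, mean = 2/1 ≈ 2.000
  cycle 1 → 1: weight = 9, length = 1, mean = 9/1 ≈ 9.000
  cycle 0 → 1 → 0: weight = 3, length = 2, mean = 3/2 ≈ 1.500
  cycle 1 → 0 → 1: weight = 3, length = 2, mean = 3/2 ≈ 1.500
Minimum mean = 1.500, attained e.g. along the cycle 0 → 1 → 0 with weight 3 and length 2. So λ(A) = 3/2 = 3/2.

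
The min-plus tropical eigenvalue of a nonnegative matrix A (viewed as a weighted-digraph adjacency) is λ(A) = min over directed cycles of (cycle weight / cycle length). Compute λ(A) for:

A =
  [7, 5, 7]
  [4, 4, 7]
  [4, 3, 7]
λ(A) = 4

Enumerate directed cycles and compute their means (weight / length). Sample:
  cycle 0 → 0: weight = 7, length = 1, mean = 7/1 ≈ 7.000
  cycle 1 → 1: weight = 4, length = 1, mean = 4/1 ≈ 4.000
  cycle 2 → 2: weight = 7, length = 1, mean = 7/1 ≈ 7.000
  cycle 0 → 1 → 0: weight = 9, length = 2, mean = 9/2 ≈ 4.500
  cycle 0 → 2 → 0: weight = 11, length = 2, mean = 11/2 ≈ 5.500
  cycle 1 → 0 → 1: weight = 9, length = 2, mean = 9/2 ≈ 4.500
Minimum mean = 4.000, attained e.g. along the cycle 1 → 1 with weight 4 and length 1. So λ(A) = 4/1 = 4.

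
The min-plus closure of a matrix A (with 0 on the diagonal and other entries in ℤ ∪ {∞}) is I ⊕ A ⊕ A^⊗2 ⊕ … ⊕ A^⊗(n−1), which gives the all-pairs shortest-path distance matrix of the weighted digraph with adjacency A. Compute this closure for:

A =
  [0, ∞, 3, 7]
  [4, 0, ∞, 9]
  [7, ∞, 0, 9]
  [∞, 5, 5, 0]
Closure =
  [0, 12, 3, 7]
  [4, 0, 7, 9]
  [7, 14, 0, 9]
  [9, 5, 5, 0]

This is the Floyd-Warshall all-pairs shortest-path computation. For each intermediate vertex k = 0, 1, …, 3, update dist[i][j] ← min(dist[i][j], dist[i][k] + dist[k][j]). The final matrix gives, for each (i, j), the minimum total weight of any directed path from i to j (possibly empty when i = j).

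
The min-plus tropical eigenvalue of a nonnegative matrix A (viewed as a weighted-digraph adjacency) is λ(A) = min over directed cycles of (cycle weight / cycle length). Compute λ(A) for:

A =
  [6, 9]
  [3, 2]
λ(A) = 2

Enumerate directed cycles and compute their means (weight / length). Sample:
  cycle 0 → 0: weight = 6, length = 1, mean = 6/1 ≈ 6.000
  cycle 1 → 1: weight = 2, length = 1, mean = 2/1 ≈ 2.000
  cycle 0 → 1 → 0: weight = 12, length = 2, mean = 12/2 ≈ 6.000
  cycle 1 → 0 → 1: weight = 12, length = 2, mean = 12/2 ≈ 6.000
Minimum mean = 2.000, attained e.g. along the cycle 1 → 1 with weight 2 and length 1. So λ(A) = 2/1 = 2.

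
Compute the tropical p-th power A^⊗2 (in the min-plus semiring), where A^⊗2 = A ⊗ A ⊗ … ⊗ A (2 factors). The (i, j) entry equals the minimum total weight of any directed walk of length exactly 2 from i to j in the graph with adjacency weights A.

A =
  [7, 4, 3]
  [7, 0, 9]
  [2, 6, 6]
A^⊗2 =
  [5, 4, 9]
  [7, 0, 9]
  [8, 6, 5]

Each entry (A^⊗2)_ij equals the minimum over all length-2 walks i = v_0 → v_1 → … → v_2 = j of Σ_t A[v_t][v_{t+1}]. For example, for (i, j) = (0, 2) we minimise over 3 possible intermediate vertex sequences; the minimum is 9, attained along the walk 0 → 2 → 2.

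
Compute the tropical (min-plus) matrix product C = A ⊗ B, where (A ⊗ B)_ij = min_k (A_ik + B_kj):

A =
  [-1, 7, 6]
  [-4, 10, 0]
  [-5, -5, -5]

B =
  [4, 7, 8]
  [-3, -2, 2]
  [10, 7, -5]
A ⊗ B =
  [3, 5, 1]
  [0, 3, -5]
  [-8, -7, -10]

Apply the min-plus product entry-by-entry:
  C[0][0] = min over k of (A[0][0] + B[0][0] = -1 + 4 = 3, A[0][1] + B[1][0] = 7 + -3 = 4, A[0][2] + B[2][0] = 6 + 10 = 16) = 3 (attained at k = 0)
  C[0][1] = min over k of (A[0][0] + B[0][1] = -1 + 7 = 6, A[0][1] + B[1][1] = 7 + -2 = 5, A[0][2] + B[2][1] = 6 + 7 = 13) = 5 (attained at k = 1)
  C[0][2] = min over k of (A[0][0] + B[0][2] = -1 + 8 = 7, A[0][1] + B[1][2] = 7 + 2 = 9, A[0][2] + B[2][2] = 6 + -5 = 1) = 1 (attained at k = 2)
  C[1][0] = min over k of (A[1][0] + B[0][0] = -4 + 4 = 0, A[1][1] + B[1][0] = 10 + -3 = 7, A[1][2] + B[2][0] = 0 + 10 = 10) = 0 (attained at k = 0)
  C[1][1] = min over k of (A[1][0] + B[0][1] = -4 + 7 = 3, A[1][1] + B[1][1] = 10 + -2 = 8, A[1][2] + B[2][1] = 0 + 7 = 7) = 3 (attained at k = 0)
  C[1][2] = min over k of (A[1][0] + B[0][2] = -4 + 8 = 4, A[1][1] + B[1][2] = 10 + 2 = 12, A[1][2] + B[2][2] = 0 + -5 = -5) = -5 (attained at k = 2)
  C[2][0] = min over k of (A[2][0] + B[0][0] = -5 + 4 = -1, A[2][1] + B[1][0] = -5 + -3 = -8, A[2][2] + B[2][0] = -5 + 10 = 5) = -8 (attained at k = 1)
  C[2][1] = min over k of (A[2][0] + B[0][1] = -5 + 7 = 2, A[2][1] + B[1][1] = -5 + -2 = -7, A[2][2] + B[2][1] = -5 + 7 = 2) = -7 (attained at k = 1)
  C[2][2] = min over k of (A[2][0] + B[0][2] = -5 + 8 = 3, A[2][1] + B[1][2] = -5 + 2 = -3, A[2][2] + B[2][2] = -5 + -5 = -10) = -10 (attained at k = 2)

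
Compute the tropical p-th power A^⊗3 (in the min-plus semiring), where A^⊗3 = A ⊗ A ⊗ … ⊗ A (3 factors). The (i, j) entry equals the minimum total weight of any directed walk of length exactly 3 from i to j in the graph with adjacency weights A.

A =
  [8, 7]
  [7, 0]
A^⊗3 =
  [14, 7]
  [7, 0]

Each entry (A^⊗3)_ij equals the minimum over all length-3 walks i = v_0 → v_1 → … → v_3 = j of Σ_t A[v_t][v_{t+1}]. For example, for (i, j) = (0, 1) we minimise over 4 possible intermediate vertex sequences; the minimum is 7, attained along the walk 0 → 1 → 1 → 1.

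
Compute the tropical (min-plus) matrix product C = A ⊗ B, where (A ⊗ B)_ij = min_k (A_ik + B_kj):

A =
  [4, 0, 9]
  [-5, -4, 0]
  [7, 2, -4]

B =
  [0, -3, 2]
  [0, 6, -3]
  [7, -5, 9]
A ⊗ B =
  [0, 1, -3]
  [-5, -8, -7]
  [2, -9, -1]

Apply the min-plus product entry-by-entry:
  C[0][0] = min over k of (A[0][0] + B[0][0] = 4 + 0 = 4, A[0][1] + B[1][0] = 0 + 0 = 0, A[0][2] + B[2][0] = 9 + 7 = 16) = 0 (attained at k = 1)
  C[0][1] = min over k of (A[0][0] + B[0][1] = 4 + -3 = 1, A[0][1] + B[1][1] = 0 + 6 = 6, A[0][2] + B[2][1] = 9 + -5 = 4) = 1 (attained at k = 0)
  C[0][2] = min over k of (A[0][0] + B[0][2] = 4 + 2 = 6, A[0][1] + B[1][2] = 0 + -3 = -3, A[0][2] + B[2][2] = 9 + 9 = 18) = -3 (attained at k = 1)
  C[1][0] = min over k of (A[1][0] + B[0][0] = -5 + 0 = -5, A[1][1] + B[1][0] = -4 + 0 = -4, A[1][2] + B[2][0] = 0 + 7 = 7) = -5 (attained at k = 0)
  C[1][1] = min over k of (A[1][0] + B[0][1] = -5 + -3 = -8, A[1][1] + B[1][1] = -4 + 6 = 2, A[1][2] + B[2][1] = 0 + -5 = -5) = -8 (attained at k = 0)
  C[1][2] = min over k of (A[1][0] + B[0][2] = -5 + 2 = -3, A[1][1] + B[1][2] = -4 + -3 = -7, A[1][2] + B[2][2] = 0 + 9 = 9) = -7 (attained at k = 1)
  C[2][0] = min over k of (A[2][0] + B[0][0] = 7 + 0 = 7, A[2][1] + B[1][0] = 2 + 0 = 2, A[2][2] + B[2][0] = -4 + 7 = 3) = 2 (attained at k = 1)
  C[2][1] = min over k of (A[2][0] + B[0][1] = 7 + -3 = 4, A[2][1] + B[1][1] = 2 + 6 = 8, A[2][2] + B[2][1] = -4 + -5 = -9) = -9 (attained at k = 2)
  C[2][2] = min over k of (A[2][0] + B[0][2] = 7 + 2 = 9, A[2][1] + B[1][2] = 2 + -3 = -1, A[2][2] + B[2][2] = -4 + 9 = 5) = -1 (attained at k = 1)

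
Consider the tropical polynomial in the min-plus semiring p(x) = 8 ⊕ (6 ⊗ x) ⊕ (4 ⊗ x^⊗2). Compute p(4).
p(4) = 8

A tropical monomial a ⊗ x^⊗i evaluates to a + i · x. Evaluating each term at x = 4:
  Term 0 contributes 8 + 0 · 4 = 8
  Term 1 contributes 6 + 1 · 4 = 10
  Term 2 contributes 4 + 2 · 4 = 12
p(4) = ⊕ of these = min[8, 10, 12] = 8.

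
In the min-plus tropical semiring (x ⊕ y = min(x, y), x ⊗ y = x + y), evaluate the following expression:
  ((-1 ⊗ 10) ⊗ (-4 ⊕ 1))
((-1 ⊗ 10) ⊗ (-4 ⊕ 1)) = 5

Expand innermost to outermost. Recall ⊕ takes the minimum of its arguments and ⊗ takes their sum. Working out the expression ((-1 ⊗ 10) ⊗ (-4 ⊕ 1)) gives 5.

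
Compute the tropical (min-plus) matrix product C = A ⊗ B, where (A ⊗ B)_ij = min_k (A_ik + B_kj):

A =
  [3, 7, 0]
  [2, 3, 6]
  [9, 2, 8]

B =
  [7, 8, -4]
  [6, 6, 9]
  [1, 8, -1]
A ⊗ B =
  [1, 8, -1]
  [7, 9, -2]
  [8, 8, 5]

Apply the min-plus product entry-by-entry:
  C[0][0] = min over k of (A[0][0] + B[0][0] = 3 + 7 = 10, A[0][1] + B[1][0] = 7 + 6 = 13, A[0][2] + B[2][0] = 0 + 1 = 1) = 1 (attained at k = 2)
  C[0][1] = min over k of (A[0][0] + B[0][1] = 3 + 8 = 11, A[0][1] + B[1][1] = 7 + 6 = 13, A[0][2] + B[2][1] = 0 + 8 = 8) = 8 (attained at k = 2)
  C[0][2] = min over k of (A[0][0] + B[0][2] = 3 + -4 = -1, A[0][1] + B[1][2] = 7 + 9 = 16, A[0][2] + B[2][2] = 0 + -1 = -1) = -1 (attained at k = 0)
  C[1][0] = min over k of (A[1][0] + B[0][0] = 2 + 7 = 9, A[1][1] + B[1][0] = 3 + 6 = 9, A[1][2] + B[2][0] = 6 + 1 = 7) = 7 (attained at k = 2)
  C[1][1] = min over k of (A[1][0] + B[0][1] = 2 + 8 = 10, A[1][1] + B[1][1] = 3 + 6 = 9, A[1][2] + B[2][1] = 6 + 8 = 14) = 9 (attained at k = 1)
  C[1][2] = min over k of (A[1][0] + B[0][2] = 2 + -4 = -2, A[1][1] + B[1][2] = 3 + 9 = 12, A[1][2] + B[2][2] = 6 + -1 = 5) = -2 (attained at k = 0)
  C[2][0] = min over k of (A[2][0] + B[0][0] = 9 + 7 = 16, A[2][1] + B[1][0] = 2 + 6 = 8, A[2][2] + B[2][0] = 8 + 1 = 9) = 8 (attained at k = 1)
  C[2][1] = min over k of (A[2][0] + B[0][1] = 9 + 8 = 17, A[2][1] + B[1][1] = 2 + 6 = 8, A[2][2] + B[2][1] = 8 + 8 = 16) = 8 (attained at k = 1)
  C[2][2] = min over k of (A[2][0] + B[0][2] = 9 + -4 = 5, A[2][1] + B[1][2] = 2 + 9 = 11, A[2][2] + B[2][2] = 8 + -1 = 7) = 5 (attained at k = 0)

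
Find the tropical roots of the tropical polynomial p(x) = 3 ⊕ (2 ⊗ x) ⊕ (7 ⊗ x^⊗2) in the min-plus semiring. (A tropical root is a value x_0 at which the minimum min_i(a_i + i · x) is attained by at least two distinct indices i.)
Roots: {-5, 1}

Each tropical root is a break point of the lower envelope of the lines y = a_i + i · x (there are 3 lines, with slopes 0, 1, ..., 2). Only the lines that attain the minimum somewhere contribute to roots; other lines are dominated. Here the surviving (envelope) indices are i = 2, i = 1, i = 0.
Intersections between consecutive envelope lines give the roots: for adjacent envelope indices i < j the intersection is x = (a_i − a_j) / (j − i). Reading off the sorted break points: {-5, 1}.
Verification: at each break x_0, at least two indices attain the minimum of min_i(a_i + i · x_0).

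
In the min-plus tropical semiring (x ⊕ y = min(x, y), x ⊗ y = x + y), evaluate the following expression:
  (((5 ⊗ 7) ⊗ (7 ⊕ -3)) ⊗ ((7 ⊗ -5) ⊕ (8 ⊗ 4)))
(((5 ⊗ 7) ⊗ (7 ⊕ -3)) ⊗ ((7 ⊗ -5) ⊕ (8 ⊗ 4))) = 11

Expand innermost to outermost. Recall ⊕ takes the minimum of its arguments and ⊗ takes their sum. Working out the expression (((5 ⊗ 7) ⊗ (7 ⊕ -3)) ⊗ ((7 ⊗ -5) ⊕ (8 ⊗ 4))) gives 11.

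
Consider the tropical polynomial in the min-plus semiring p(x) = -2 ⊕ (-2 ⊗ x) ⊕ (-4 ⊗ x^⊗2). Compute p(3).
p(3) = -2

A tropical monomial a ⊗ x^⊗i evaluates to a + i · x. Evaluating each term at x = 3:
  Term 0 contributes -2 + 0 · 3 = -2
  Term 1 contributes -2 + 1 · 3 = 1
  Term 2 contributes -4 + 2 · 3 = 2
p(3) = ⊕ of these = min[-2, 1, 2] = -2.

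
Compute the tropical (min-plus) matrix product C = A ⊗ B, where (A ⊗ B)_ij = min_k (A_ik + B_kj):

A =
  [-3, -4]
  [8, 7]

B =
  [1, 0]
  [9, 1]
A ⊗ B =
  [-2, -3]
  [9, 8]

Apply the min-plus product entry-by-entry:
  C[0][0] = min over k of (A[0][0] + B[0][0] = -3 + 1 = -2, A[0][1] + B[1][0] = -4 + 9 = 5) = -2 (attained at k = 0)
  C[0][1] = min over k of (A[0][0] + B[0][1] = -3 + 0 = -3, A[0][1] + B[1][1] = -4 + 1 = -3) = -3 (attained at k = 0)
  C[1][0] = min over k of (A[1][0] + B[0][0] = 8 + 1 = 9, A[1][1] + B[1][0] = 7 + 9 = 16) = 9 (attained at k = 0)
  C[1][1] = min over k of (A[1][0] + B[0][1] = 8 + 0 = 8, A[1][1] + B[1][1] = 7 + 1 = 8) = 8 (attained at k = 0)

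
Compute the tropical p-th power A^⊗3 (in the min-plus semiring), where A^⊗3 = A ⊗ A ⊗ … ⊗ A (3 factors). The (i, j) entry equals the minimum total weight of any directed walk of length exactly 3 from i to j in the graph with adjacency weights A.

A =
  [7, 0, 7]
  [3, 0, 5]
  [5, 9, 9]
A^⊗3 =
  [3, 0, 5]
  [3, 0, 5]
  [8, 5, 10]

Each entry (A^⊗3)_ij equals the minimum over all length-3 walks i = v_0 → v_1 → … → v_3 = j of Σ_t A[v_t][v_{t+1}]. For example, for (i, j) = (0, 2) we minimise over 9 possible intermediate vertex sequences; the minimum is 5, attained along the walk 0 → 1 → 1 → 2.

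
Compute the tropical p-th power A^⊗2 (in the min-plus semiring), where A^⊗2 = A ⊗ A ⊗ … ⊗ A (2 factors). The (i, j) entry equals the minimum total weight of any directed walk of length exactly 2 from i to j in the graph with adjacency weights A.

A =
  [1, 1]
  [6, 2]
A^⊗2 =
  [2, 2]
  [7, 4]

Each entry (A^⊗2)_ij equals the minimum over all length-2 walks i = v_0 → v_1 → … → v_2 = j of Σ_t A[v_t][v_{t+1}]. For example, for (i, j) = (0, 1) we minimise over 2 possible intermediate vertex sequences; the minimum is 2, attained along the walk 0 → 0 → 1.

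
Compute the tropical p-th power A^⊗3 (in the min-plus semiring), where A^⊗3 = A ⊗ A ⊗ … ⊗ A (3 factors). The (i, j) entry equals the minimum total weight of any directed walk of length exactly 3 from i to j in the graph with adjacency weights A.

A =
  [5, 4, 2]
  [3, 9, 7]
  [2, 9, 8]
A^⊗3 =
  [9, 8, 6]
  [7, 12, 10]
  [6, 11, 9]

Each entry (A^⊗3)_ij equals the minimum over all length-3 walks i = v_0 → v_1 → … → v_3 = j of Σ_t A[v_t][v_{t+1}]. For example, for (i, j) = (0, 2) we minimise over 9 possible intermediate vertex sequences; the minimum is 6, attained along the walk 0 → 2 → 0 → 2.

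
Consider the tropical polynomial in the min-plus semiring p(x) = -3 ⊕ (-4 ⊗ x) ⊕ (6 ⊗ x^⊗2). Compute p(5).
p(5) = -3

A tropical monomial a ⊗ x^⊗i evaluates to a + i · x. Evaluating each term at x = 5:
  Term 0 contributes -3 + 0 · 5 = -3
  Term 1 contributes -4 + 1 · 5 = 1
  Term 2 contributes 6 + 2 · 5 = 16
p(5) = ⊕ of these = min[-3, 1, 16] = -3.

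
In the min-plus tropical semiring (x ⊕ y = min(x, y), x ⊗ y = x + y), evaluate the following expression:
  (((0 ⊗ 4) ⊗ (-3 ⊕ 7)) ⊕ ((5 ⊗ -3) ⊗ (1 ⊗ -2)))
(((0 ⊗ 4) ⊗ (-3 ⊕ 7)) ⊕ ((5 ⊗ -3) ⊗ (1 ⊗ -2))) = 1

Expand innermost to outermost. Recall ⊕ takes the minimum of its arguments and ⊗ takes their sum. Working out the expression (((0 ⊗ 4) ⊗ (-3 ⊕ 7)) ⊕ ((5 ⊗ -3) ⊗ (1 ⊗ -2))) gives 1.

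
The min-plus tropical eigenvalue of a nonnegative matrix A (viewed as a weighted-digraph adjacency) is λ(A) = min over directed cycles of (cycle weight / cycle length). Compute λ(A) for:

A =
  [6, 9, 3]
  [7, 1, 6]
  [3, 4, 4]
λ(A) = 1

Enumerate directed cycles and compute their means (weight / length). Sample:
  cycle 0 → 0: weight = 6, length = 1, mean = 6/1 ≈ 6.000
  cycle 1 → 1: weight = 1, length = 1, mean = 1/1 ≈ 1.000
  cycle 2 → 2: weight = 4, length = 1, mean = 4/1 ≈ 4.000
  cycle 0 → 1 → 0: weight = 16, length = 2, mean = 16/2 ≈ 8.000
  cycle 0 → 2 → 0: weight = 6, length = 2, mean = 6/2 ≈ 3.000
  cycle 1 → 0 → 1: weight = 16, length = 2, mean = 16/2 ≈ 8.000
Minimum mean = 1.000, attained e.g. along the cycle 1 → 1 with weight 1 and length 1. So λ(A) = 1/1 = 1.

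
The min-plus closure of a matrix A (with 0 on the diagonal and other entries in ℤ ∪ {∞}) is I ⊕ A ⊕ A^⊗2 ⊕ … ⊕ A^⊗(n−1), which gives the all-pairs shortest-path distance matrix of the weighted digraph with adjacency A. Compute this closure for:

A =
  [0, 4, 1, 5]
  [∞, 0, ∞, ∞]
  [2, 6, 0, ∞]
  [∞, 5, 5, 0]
Closure =
  [0, 4, 1, 5]
  [∞, 0, ∞, ∞]
  [2, 6, 0, 7]
  [7, 5, 5, 0]

This is the Floyd-Warshall all-pairs shortest-path computation. For each intermediate vertex k = 0, 1, …, 3, update dist[i][j] ← min(dist[i][j], dist[i][k] + dist[k][j]). The final matrix gives, for each (i, j), the minimum total weight of any directed path from i to j (possibly empty when i = j).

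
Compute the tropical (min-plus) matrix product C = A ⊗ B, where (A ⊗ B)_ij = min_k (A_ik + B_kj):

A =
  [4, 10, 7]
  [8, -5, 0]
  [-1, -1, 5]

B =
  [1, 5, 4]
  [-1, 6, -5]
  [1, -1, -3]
A ⊗ B =
  [5, 6, 4]
  [-6, -1, -10]
  [-2, 4, -6]

Apply the min-plus product entry-by-entry:
  C[0][0] = min over k of (A[0][0] + B[0][0] = 4 + 1 = 5, A[0][1] + B[1][0] = 10 + -1 = 9, A[0][2] + B[2][0] = 7 + 1 = 8) = 5 (attained at k = 0)
  C[0][1] = min over k of (A[0][0] + B[0][1] = 4 + 5 = 9, A[0][1] + B[1][1] = 10 + 6 = 16, A[0][2] + B[2][1] = 7 + -1 = 6) = 6 (attained at k = 2)
  C[0][2] = min over k of (A[0][0] + B[0][2] = 4 + 4 = 8, A[0][1] + B[1][2] = 10 + -5 = 5, A[0][2] + B[2][2] = 7 + -3 = 4) = 4 (attained at k = 2)
  C[1][0] = min over k of (A[1][0] + B[0][0] = 8 + 1 = 9, A[1][1] + B[1][0] = -5 + -1 = -6, A[1][2] + B[2][0] = 0 + 1 = 1) = -6 (attained at k = 1)
  C[1][1] = min over k of (A[1][0] + B[0][1] = 8 + 5 = 13, A[1][1] + B[1][1] = -5 + 6 = 1, A[1][2] + B[2][1] = 0 + -1 = -1) = -1 (attained at k = 2)
  C[1][2] = min over k of (A[1][0] + B[0][2] = 8 + 4 = 12, A[1][1] + B[1][2] = -5 + -5 = -10, A[1][2] + B[2][2] = 0 + -3 = -3) = -10 (attained at k = 1)
  C[2][0] = min over k of (A[2][0] + B[0][0] = -1 + 1 = 0, A[2][1] + B[1][0] = -1 + -1 = -2, A[2][2] + B[2][0] = 5 + 1 = 6) = -2 (attained at k = 1)
  C[2][1] = min over k of (A[2][0] + B[0][1] = -1 + 5 = 4, A[2][1] + B[1][1] = -1 + 6 = 5, A[2][2] + B[2][1] = 5 + -1 = 4) = 4 (attained at k = 0)
  C[2][2] = min over k of (A[2][0] + B[0][2] = -1 + 4 = 3, A[2][1] + B[1][2] = -1 + -5 = -6, A[2][2] + B[2][2] = 5 + -3 = 2) = -6 (attained at k = 1)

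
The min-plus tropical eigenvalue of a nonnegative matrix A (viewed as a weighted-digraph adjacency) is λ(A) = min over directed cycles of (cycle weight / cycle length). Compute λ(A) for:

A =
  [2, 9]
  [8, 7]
λ(A) = 2

Enumerate directed cycles and compute their means (weight / length). Sample:
  cycle 0 → 0: weight = 2, length = 1, mean = 2/1 ≈ 2.000
  cycle 1 → 1: weight = 7, length = 1, mean = 7/1 ≈ 7.000
  cycle 0 → 1 → 0: weight = 17, length = 2, mean = 17/2 ≈ 8.500
  cycle 1 → 0 → 1: weight = 17, length = 2, mean = 17/2 ≈ 8.500
Minimum mean = 2.000, attained e.g. along the cycle 0 → 0 with weight 2 and length 1. So λ(A) = 2/1 = 2.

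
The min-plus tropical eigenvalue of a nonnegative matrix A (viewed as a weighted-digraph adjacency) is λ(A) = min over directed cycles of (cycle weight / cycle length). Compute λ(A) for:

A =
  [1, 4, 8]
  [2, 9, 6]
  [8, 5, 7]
λ(A) = 1

Enumerate directed cycles and compute their means (weight / length). Sample:
  cycle 0 → 0: weight = 1, length = 1, mean = 1/1 ≈ 1.000
  cycle 1 → 1: weight = 9, length = 1, mean = 9/1 ≈ 9.000
  cycle 2 → 2: weight = 7, length = 1, mean = 7/1 ≈ 7.000
  cycle 0 → 1 → 0: weight = 6, length = 2, mean = 6/2 ≈ 3.000
  cycle 0 → 2 → 0: weight = 16, length = 2, mean = 16/2 ≈ 8.000
  cycle 1 → 0 → 1: weight = 6, length = 2, mean = 6/2 ≈ 3.000
Minimum mean = 1.000, attained e.g. along the cycle 0 → 0 with weight 1 and length 1. So λ(A) = 1/1 = 1.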